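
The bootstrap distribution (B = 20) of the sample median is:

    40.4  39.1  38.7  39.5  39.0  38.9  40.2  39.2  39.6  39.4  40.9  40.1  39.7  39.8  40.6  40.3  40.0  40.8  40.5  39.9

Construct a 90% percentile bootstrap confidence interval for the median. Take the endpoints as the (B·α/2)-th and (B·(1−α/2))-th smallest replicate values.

Sorted replicates: 38.7, 38.9, 39.0, 39.1, 39.2, 39.4, 39.5, 39.6, 39.7, 39.8, 39.9, 40.0, 40.1, 40.2, 40.3, 40.4, 40.5, 40.6, 40.8, 40.9
α = 0.10; lower rank = 20 × 0.050 = 1; upper rank = 20 × 0.950 = 19.
The 1st smallest replicate is 38.7; the 19th is 40.8.

(38.7, 40.8)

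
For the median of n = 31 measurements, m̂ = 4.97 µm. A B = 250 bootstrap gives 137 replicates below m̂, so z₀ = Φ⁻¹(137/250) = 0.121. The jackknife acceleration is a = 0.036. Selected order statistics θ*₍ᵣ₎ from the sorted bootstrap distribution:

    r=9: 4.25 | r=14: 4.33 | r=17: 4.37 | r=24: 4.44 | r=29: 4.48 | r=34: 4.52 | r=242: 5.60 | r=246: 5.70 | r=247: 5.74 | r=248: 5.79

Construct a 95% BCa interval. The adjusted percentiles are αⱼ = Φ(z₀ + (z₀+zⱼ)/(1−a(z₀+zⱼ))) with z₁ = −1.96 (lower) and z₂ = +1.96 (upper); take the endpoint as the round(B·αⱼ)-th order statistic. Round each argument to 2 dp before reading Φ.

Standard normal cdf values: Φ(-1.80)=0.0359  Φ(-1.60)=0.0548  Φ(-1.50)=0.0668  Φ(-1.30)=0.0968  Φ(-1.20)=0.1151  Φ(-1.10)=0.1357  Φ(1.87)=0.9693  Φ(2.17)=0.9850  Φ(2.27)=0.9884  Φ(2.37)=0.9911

Lower: z₀ + z₁ = 0.121 + (-1.960) = -1.839; 1 − a(z₀+z₁) = 1 − (0.036)(-1.839) = 1.0662; argument = 0.121 + (-1.839)/1.0662 = -1.6038 → -1.60.
α₁ = Φ(-1.60) = 0.0548; rank = round(250 × 0.0548) = 14; θ*₍14₎ = 4.33.
Upper: z₀ + z₂ = 2.081; 1 − a(z₀+z₂) = 0.9251; argument = 2.3705 → 2.37; α₂ = 0.9911; rank = 248; θ*₍248₎ = 5.79.

(4.33, 5.79)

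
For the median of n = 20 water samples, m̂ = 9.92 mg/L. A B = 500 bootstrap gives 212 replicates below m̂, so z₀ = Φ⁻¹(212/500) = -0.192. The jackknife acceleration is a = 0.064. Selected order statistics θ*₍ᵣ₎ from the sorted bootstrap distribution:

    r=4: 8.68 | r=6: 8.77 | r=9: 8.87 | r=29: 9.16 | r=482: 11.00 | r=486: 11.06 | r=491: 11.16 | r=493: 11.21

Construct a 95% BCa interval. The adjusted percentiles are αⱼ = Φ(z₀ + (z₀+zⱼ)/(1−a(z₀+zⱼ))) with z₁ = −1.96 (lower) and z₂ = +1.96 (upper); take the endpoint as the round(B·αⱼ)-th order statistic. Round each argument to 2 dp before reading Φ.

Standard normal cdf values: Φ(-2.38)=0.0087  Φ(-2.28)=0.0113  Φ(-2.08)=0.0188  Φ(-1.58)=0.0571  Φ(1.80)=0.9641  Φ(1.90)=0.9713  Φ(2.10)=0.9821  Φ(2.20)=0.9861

Lower: z₀ + z₁ = -0.192 + (-1.960) = -2.152; 1 − a(z₀+z₁) = 1 − (0.064)(-2.152) = 1.1377; argument = -0.192 + (-2.152)/1.1377 = -2.0835 → -2.08.
α₁ = Φ(-2.08) = 0.0188; rank = round(500 × 0.0188) = 9; θ*₍9₎ = 8.87.
Upper: z₀ + z₂ = 1.768; 1 − a(z₀+z₂) = 0.8868; argument = 1.8016 → 1.80; α₂ = 0.9641; rank = 482; θ*₍482₎ = 11.00.

(8.87, 11.00)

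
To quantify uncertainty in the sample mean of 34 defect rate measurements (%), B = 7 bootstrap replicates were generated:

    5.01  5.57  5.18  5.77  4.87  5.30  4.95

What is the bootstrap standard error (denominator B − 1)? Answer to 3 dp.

SE* = 0.334

Bootstrap SE is the standard deviation of the 7 replicate means.
Mean of replicates: (5.01 + 5.57 + 5.18 + 5.77 + 4.87 + 5.30 + 4.95) / 7 = 36.6500 / 7 = 5.2357
Sum of squared deviations: (−0.2257)² + (+0.3343)² + (−0.0557)² + (+0.5343)² + (−0.3657)² + (+0.0643)² + (−0.2857)² = 0.6708
Variance = 0.6708 / 6 = 0.1118
SE* = √0.1118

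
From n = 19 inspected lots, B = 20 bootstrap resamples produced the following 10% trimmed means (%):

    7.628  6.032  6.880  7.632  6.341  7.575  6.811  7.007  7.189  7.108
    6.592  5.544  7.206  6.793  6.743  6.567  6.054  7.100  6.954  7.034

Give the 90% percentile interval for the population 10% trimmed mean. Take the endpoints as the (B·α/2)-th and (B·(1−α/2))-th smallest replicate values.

Sorted replicates: 5.544, 6.032, 6.054, 6.341, 6.567, 6.592, 6.743, 6.793, 6.811, 6.880, 6.954, 7.007, 7.034, 7.100, 7.108, 7.189, 7.206, 7.575, 7.628, 7.632
α = 0.10; lower rank = 20 × 0.050 = 1; upper rank = 20 × 0.950 = 19.
The 1st smallest replicate is 5.544; the 19th is 7.628.

(5.544, 7.628)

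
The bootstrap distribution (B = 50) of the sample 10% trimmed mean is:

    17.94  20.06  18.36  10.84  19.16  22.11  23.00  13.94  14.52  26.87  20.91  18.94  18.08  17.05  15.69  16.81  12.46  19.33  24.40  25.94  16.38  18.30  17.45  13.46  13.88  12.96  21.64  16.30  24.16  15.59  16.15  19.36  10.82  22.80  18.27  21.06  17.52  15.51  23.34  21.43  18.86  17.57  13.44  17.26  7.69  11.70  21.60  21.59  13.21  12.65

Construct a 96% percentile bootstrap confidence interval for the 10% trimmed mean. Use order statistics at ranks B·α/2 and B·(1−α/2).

(7.69, 25.94)

Sorted replicates: 7.69, 10.82, 10.84, 11.70, 12.46, 12.65, 12.96, 13.21, 13.44, 13.46, 13.88, 13.94, 14.52, 15.51, 15.59, 15.69, 16.15, 16.30, 16.38, 16.81, 17.05, 17.26, 17.45, 17.52, 17.57, 17.94, 18.08, 18.27, 18.30, 18.36, 18.86, 18.94, 19.16, 19.33, 19.36, 20.06, 20.91, 21.06, 21.43, 21.59, 21.60, 21.64, 22.11, 22.80, 23.00, 23.34, 24.16, 24.40, 25.94, 26.87
α = 0.04; lower rank = 50 × 0.020 = 1; upper rank = 50 × 0.980 = 49.
The 1st smallest replicate is 7.69; the 49th is 25.94.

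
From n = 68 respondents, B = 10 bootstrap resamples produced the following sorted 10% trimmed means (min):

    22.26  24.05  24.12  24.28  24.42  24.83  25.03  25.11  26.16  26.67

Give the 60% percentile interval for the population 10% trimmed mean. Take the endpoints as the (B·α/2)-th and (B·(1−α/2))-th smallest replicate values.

(24.05, 25.11)

α = 0.40; lower rank = 10 × 0.200 = 2; upper rank = 10 × 0.800 = 8.
The 2nd smallest replicate is 24.05; the 8th is 25.11.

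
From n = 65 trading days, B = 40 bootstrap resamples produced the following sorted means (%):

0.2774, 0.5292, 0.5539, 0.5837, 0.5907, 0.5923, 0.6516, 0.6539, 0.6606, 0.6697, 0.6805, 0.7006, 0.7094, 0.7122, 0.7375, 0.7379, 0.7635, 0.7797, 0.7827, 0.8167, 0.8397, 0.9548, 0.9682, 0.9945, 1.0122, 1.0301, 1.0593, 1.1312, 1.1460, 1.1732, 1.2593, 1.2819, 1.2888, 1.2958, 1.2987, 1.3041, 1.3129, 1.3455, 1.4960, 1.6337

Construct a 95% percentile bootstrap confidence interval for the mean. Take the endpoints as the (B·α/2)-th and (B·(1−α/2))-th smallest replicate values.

(0.2774, 1.4960)

α = 0.05; lower rank = 40 × 0.025 = 1; upper rank = 40 × 0.975 = 39.
The 1st smallest replicate is 0.2774; the 39th is 1.4960.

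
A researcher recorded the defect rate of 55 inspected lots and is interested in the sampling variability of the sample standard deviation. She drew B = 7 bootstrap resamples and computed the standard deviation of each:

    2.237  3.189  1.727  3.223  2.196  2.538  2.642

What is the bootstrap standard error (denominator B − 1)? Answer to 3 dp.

Bootstrap SE is the standard deviation of the 7 replicate standard deviations.
Mean of replicates: (2.237 + 3.189 + 1.727 + 3.223 + 2.196 + 2.538 + 2.642) / 7 = 17.7520 / 7 = 2.5360
Sum of squared deviations: (−0.2990)² + (+0.6530)² + (−0.8090)² + (+0.6870)² + (−0.3400)² + (+0.0020)² + (+0.1060)² = 1.7691
Variance = 1.7691 / 6 = 0.2948
SE* = √0.2948

SE* = 0.543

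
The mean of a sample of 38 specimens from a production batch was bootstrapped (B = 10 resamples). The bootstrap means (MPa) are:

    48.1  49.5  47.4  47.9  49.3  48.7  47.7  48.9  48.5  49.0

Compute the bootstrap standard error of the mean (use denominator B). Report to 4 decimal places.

Bootstrap SE is the standard deviation of the 10 replicate means.
Mean of replicates: (48.1 + 49.5 + 47.4 + 47.9 + 49.3 + 48.7 + 47.7 + 48.9 + 48.5 + 49.0) / 10 = 485.00000 / 10 = 48.50000
Sum of squared deviations: (−0.40000)² + (+1.00000)² + (−1.10000)² + (−0.60000)² + (+0.80000)² + (+0.20000)² + (−0.80000)² + (+0.40000)² + (+0.00000)² + (+0.50000)² = 4.46000
Variance = 4.46000 / 10 = 0.44600
SE* = √0.44600

SE* = 0.6678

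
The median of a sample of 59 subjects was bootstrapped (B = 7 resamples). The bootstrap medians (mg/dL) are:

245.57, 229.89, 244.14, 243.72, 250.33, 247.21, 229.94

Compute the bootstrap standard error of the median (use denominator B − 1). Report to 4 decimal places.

Bootstrap SE is the standard deviation of the 7 replicate medians.
Mean of replicates: (245.57 + 229.89 + 244.14 + 243.72 + 250.33 + 247.21 + 229.94) / 7 = 1690.80000 / 7 = 241.54286
Sum of squared deviations: (+4.02714)² + (−11.65286)² + (+2.59714)² + (+2.17714)² + (+8.78714)² + (+5.66714)² + (−11.60286)² = 407.44874
Variance = 407.44874 / 6 = 67.90812
SE* = √67.90812

SE* = 8.2406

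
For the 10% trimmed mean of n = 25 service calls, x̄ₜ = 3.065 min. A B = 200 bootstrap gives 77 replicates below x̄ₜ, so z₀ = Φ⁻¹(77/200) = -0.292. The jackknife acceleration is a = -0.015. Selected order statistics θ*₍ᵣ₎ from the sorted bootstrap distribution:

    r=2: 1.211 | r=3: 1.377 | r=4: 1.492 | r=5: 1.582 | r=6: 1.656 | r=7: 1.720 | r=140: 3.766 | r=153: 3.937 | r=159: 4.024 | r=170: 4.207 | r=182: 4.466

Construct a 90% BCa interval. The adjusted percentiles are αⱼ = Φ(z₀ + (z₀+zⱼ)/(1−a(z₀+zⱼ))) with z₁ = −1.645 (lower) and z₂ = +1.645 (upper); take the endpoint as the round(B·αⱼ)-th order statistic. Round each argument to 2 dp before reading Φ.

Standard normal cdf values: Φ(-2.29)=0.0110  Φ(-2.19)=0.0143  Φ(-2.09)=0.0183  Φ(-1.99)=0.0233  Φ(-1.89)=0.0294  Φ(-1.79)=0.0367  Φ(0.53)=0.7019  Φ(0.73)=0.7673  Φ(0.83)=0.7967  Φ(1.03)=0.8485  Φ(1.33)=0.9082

(1.211, 4.207)

Lower: z₀ + z₁ = -0.292 + (-1.645) = -1.937; 1 − a(z₀+z₁) = 1 − (-0.015)(-1.937) = 0.9709; argument = -0.292 + (-1.937)/0.9709 = -2.2870 → -2.29.
α₁ = Φ(-2.29) = 0.0110; rank = round(200 × 0.0110) = 2; θ*₍2₎ = 1.211.
Upper: z₀ + z₂ = 1.353; 1 − a(z₀+z₂) = 1.0203; argument = 1.0341 → 1.03; α₂ = 0.8485; rank = 170; θ*₍170₎ = 4.207.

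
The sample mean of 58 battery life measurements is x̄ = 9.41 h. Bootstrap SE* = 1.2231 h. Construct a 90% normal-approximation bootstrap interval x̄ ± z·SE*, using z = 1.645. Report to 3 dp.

Margin = 1.645 × 1.2231 = 2.0120
Interval: 9.41 ± 2.0120

(7.398, 11.422)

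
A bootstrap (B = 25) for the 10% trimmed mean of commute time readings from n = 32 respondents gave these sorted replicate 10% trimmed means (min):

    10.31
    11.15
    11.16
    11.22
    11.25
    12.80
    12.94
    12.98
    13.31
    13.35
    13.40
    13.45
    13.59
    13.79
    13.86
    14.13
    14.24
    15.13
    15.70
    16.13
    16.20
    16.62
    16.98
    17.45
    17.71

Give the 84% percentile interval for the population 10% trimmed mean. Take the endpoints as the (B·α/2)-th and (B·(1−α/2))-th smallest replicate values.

(11.15, 16.98)

α = 0.16; lower rank = 25 × 0.080 = 2; upper rank = 25 × 0.920 = 23.
The 2nd smallest replicate is 11.15; the 23rd is 16.98.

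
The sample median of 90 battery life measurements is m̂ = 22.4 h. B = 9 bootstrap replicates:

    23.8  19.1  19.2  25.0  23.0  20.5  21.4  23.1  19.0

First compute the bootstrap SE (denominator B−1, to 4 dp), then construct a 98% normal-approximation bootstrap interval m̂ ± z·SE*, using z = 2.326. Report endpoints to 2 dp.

(17.16, 27.64)

Mean of replicates = 21.5667; sum of squared deviations = 40.6200; SE* = √(40.6200/8) = 2.2533
Margin = 2.326 × 2.2533 = 5.241
Interval: 22.4 ± 5.241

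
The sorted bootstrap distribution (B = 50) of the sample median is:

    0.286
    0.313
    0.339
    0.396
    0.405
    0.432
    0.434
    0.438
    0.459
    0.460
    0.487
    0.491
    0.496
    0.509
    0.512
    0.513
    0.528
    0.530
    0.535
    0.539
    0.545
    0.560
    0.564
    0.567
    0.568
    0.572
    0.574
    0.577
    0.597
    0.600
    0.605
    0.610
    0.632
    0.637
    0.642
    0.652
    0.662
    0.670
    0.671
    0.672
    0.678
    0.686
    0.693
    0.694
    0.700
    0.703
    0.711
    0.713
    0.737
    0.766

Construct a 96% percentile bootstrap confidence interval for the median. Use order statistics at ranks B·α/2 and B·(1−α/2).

(0.286, 0.737)

α = 0.04; lower rank = 50 × 0.020 = 1; upper rank = 50 × 0.980 = 49.
The 1st smallest replicate is 0.286; the 49th is 0.737.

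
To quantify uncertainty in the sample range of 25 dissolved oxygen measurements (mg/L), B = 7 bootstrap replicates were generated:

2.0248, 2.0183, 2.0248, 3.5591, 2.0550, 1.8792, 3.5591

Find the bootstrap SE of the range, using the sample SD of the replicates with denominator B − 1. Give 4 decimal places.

Bootstrap SE is the standard deviation of the 7 replicate ranges.
Mean of replicates: (2.0248 + 2.0183 + 2.0248 + 3.5591 + 2.0550 + 1.8792 + 3.5591) / 7 = 17.12030 / 7 = 2.44576
Sum of squared deviations: (−0.42096)² + (−0.42746)² + (−0.42096)² + (+1.11334)² + (−0.39076)² + (−0.56656)² + (+1.11334)² = 3.48987
Variance = 3.48987 / 6 = 0.58165
SE* = √0.58165

SE* = 0.7627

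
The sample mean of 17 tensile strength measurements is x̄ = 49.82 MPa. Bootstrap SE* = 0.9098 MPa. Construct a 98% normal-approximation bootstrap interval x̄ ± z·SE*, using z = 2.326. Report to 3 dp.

Margin = 2.326 × 0.9098 = 2.1162
Interval: 49.82 ± 2.1162

(47.704, 51.936)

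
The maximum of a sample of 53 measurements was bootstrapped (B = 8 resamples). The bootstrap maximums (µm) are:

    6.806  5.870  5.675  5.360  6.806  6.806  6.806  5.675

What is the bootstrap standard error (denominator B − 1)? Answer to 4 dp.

Bootstrap SE is the standard deviation of the 8 replicate maximums.
Mean of replicates: (6.806 + 5.870 + 5.675 + 5.360 + 6.806 + 6.806 + 6.806 + 5.675) / 8 = 49.80400 / 8 = 6.22550
Sum of squared deviations: (+0.58050)² + (−0.35550)² + (−0.55050)² + (−0.86550)² + (+0.58050)² + (+0.58050)² + (+0.58050)² + (−0.55050)² = 2.82949
Variance = 2.82949 / 7 = 0.40421
SE* = √0.40421

SE* = 0.6358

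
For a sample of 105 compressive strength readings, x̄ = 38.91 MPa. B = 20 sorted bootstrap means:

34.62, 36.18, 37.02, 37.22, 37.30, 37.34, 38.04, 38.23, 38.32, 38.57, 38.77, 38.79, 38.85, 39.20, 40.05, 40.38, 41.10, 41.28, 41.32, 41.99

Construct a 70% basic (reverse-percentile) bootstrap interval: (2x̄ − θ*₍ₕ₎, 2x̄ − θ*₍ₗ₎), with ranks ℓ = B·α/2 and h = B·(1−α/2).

Percentile endpoints at ranks 3 and 17: θ*₍3₎ = 37.02, θ*₍17₎ = 41.10.
Basic interval reflects these around x̄:
  lower = 2 × 38.91 − 41.10 = 36.72
  upper = 2 × 38.91 − 37.02 = 40.80

(36.72, 40.80)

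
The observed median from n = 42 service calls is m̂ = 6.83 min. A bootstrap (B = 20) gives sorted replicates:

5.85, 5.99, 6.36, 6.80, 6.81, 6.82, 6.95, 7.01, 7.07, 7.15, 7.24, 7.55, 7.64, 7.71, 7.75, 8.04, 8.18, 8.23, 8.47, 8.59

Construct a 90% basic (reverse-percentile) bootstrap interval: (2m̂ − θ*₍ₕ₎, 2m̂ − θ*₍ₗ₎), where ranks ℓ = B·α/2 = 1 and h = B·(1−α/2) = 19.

(5.19, 7.81)

Percentile endpoints at ranks 1 and 19: θ*₍1₎ = 5.85, θ*₍19₎ = 8.47.
Basic interval reflects these around m̂:
  lower = 2 × 6.83 − 8.47 = 5.19
  upper = 2 × 6.83 − 5.85 = 7.81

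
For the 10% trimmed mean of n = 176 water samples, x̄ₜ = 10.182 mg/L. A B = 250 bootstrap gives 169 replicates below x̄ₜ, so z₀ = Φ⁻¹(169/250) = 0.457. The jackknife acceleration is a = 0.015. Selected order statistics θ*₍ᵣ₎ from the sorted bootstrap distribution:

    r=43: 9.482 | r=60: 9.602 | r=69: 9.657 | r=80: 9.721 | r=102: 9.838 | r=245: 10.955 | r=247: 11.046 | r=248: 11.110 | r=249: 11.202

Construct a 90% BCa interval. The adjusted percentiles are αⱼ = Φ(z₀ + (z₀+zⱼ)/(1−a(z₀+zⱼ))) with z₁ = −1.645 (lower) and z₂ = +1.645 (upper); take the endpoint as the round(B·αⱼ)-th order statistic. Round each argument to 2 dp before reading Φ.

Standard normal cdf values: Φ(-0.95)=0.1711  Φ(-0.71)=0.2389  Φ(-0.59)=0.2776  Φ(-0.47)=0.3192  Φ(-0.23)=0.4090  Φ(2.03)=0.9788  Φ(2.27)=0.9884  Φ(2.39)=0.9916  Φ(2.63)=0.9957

(9.602, 11.202)

Lower: z₀ + z₁ = 0.457 + (-1.645) = -1.188; 1 − a(z₀+z₁) = 1 − (0.015)(-1.188) = 1.0178; argument = 0.457 + (-1.188)/1.0178 = -0.7102 → -0.71.
α₁ = Φ(-0.71) = 0.2389; rank = round(250 × 0.2389) = 60; θ*₍60₎ = 9.602.
Upper: z₀ + z₂ = 2.102; 1 − a(z₀+z₂) = 0.9685; argument = 2.6274 → 2.63; α₂ = 0.9957; rank = 249; θ*₍249₎ = 11.202.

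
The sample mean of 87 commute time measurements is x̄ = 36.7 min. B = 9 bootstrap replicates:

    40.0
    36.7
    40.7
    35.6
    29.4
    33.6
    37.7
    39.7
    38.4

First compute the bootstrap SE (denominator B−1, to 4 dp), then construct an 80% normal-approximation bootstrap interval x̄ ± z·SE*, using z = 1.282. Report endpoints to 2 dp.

Mean of replicates = 36.8667; sum of squared deviations = 103.6400; SE* = √(103.6400/8) = 3.5993
Margin = 1.282 × 3.5993 = 4.614
Interval: 36.7 ± 4.614

(32.09, 41.31)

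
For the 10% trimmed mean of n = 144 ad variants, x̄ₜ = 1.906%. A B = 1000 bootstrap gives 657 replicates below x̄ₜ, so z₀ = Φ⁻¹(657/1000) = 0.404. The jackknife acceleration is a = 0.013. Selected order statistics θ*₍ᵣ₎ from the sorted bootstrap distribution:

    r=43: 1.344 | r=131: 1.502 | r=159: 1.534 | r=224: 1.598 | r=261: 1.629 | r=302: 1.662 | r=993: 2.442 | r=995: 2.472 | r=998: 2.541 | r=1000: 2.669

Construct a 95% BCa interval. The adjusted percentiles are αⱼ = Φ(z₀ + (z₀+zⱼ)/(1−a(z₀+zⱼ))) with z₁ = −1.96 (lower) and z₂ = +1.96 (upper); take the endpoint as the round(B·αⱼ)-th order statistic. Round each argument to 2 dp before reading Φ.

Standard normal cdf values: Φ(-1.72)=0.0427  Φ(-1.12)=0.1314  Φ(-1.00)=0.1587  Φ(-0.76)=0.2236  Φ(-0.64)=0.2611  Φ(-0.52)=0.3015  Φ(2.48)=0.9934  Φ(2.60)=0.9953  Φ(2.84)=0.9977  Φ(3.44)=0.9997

(1.502, 2.541)

Lower: z₀ + z₁ = 0.404 + (-1.960) = -1.556; 1 − a(z₀+z₁) = 1 − (0.013)(-1.556) = 1.0202; argument = 0.404 + (-1.556)/1.0202 = -1.1211 → -1.12.
α₁ = Φ(-1.12) = 0.1314; rank = round(1000 × 0.1314) = 131; θ*₍131₎ = 1.502.
Upper: z₀ + z₂ = 2.364; 1 − a(z₀+z₂) = 0.9693; argument = 2.8430 → 2.84; α₂ = 0.9977; rank = 998; θ*₍998₎ = 2.541.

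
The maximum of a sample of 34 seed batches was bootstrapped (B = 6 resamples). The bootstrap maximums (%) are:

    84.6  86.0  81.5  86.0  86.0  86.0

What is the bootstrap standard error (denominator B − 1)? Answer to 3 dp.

Bootstrap SE is the standard deviation of the 6 replicate maximums.
Mean of replicates: (84.6 + 86.0 + 81.5 + 86.0 + 86.0 + 86.0) / 6 = 510.1000 / 6 = 85.0167
Sum of squared deviations: (−0.4167)² + (+0.9833)² + (−3.5167)² + (+0.9833)² + (+0.9833)² + (+0.9833)² = 16.4083
Variance = 16.4083 / 5 = 3.2817
SE* = √3.2817

SE* = 1.812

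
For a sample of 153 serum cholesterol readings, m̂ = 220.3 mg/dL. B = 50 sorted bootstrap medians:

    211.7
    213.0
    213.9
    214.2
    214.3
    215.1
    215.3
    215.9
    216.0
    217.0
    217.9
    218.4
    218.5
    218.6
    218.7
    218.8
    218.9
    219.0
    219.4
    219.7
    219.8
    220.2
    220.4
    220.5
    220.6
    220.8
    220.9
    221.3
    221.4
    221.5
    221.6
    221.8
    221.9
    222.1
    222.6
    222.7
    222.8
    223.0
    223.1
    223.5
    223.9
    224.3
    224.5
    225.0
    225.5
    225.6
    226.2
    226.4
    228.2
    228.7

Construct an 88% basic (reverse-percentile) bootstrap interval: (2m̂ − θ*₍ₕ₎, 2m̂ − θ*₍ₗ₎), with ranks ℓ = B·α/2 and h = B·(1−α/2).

(214.4, 226.7)

Percentile endpoints at ranks 3 and 47: θ*₍3₎ = 213.9, θ*₍47₎ = 226.2.
Basic interval reflects these around m̂:
  lower = 2 × 220.3 − 226.2 = 214.4
  upper = 2 × 220.3 − 213.9 = 226.7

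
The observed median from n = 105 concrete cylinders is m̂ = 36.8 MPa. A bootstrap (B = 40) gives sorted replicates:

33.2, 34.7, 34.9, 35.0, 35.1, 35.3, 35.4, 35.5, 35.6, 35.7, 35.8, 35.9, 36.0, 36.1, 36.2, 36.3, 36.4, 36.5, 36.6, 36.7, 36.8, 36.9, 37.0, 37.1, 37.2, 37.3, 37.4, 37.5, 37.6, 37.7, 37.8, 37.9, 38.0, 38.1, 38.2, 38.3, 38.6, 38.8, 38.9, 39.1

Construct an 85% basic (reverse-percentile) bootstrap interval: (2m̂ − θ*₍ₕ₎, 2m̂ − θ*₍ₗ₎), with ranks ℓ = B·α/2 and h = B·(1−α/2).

(35.0, 38.7)

Percentile endpoints at ranks 3 and 37: θ*₍3₎ = 34.9, θ*₍37₎ = 38.6.
Basic interval reflects these around m̂:
  lower = 2 × 36.8 − 38.6 = 35.0
  upper = 2 × 36.8 − 34.9 = 38.7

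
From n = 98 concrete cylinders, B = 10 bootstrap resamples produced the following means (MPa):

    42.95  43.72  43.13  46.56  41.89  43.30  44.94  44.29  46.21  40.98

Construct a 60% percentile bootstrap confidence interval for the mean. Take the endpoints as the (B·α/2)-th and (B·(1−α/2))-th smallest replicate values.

(41.89, 44.94)

Sorted replicates: 40.98, 41.89, 42.95, 43.13, 43.30, 43.72, 44.29, 44.94, 46.21, 46.56
α = 0.40; lower rank = 10 × 0.200 = 2; upper rank = 10 × 0.800 = 8.
The 2nd smallest replicate is 41.89; the 8th is 44.94.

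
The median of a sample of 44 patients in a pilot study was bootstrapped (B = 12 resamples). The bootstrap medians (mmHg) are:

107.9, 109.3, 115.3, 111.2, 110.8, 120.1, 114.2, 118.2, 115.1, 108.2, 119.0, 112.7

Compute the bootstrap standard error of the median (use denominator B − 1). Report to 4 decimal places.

Bootstrap SE is the standard deviation of the 12 replicate medians.
Mean of replicates: (107.9 + 109.3 + 115.3 + 111.2 + 110.8 + 120.1 + 114.2 + 118.2 + 115.1 + 108.2 + 119.0 + 112.7) / 12 = 1362.00000 / 12 = 113.50000
Sum of squared deviations: (−5.60000)² + (−4.20000)² + (+1.80000)² + (−2.30000)² + (−2.70000)² + (+6.60000)² + (+0.70000)² + (+4.70000)² + (+1.60000)² + (−5.30000)² + (+5.50000)² + (−0.80000)² = 192.50000
Variance = 192.50000 / 11 = 17.50000
SE* = √17.50000

SE* = 4.1833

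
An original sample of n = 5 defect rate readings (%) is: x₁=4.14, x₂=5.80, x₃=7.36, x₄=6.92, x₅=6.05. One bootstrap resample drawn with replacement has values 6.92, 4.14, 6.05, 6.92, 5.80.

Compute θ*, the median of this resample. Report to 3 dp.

θ* = 6.050

Sorted: 4.14, 5.80, 6.05, 6.92, 6.92
Median = middle value = 6.050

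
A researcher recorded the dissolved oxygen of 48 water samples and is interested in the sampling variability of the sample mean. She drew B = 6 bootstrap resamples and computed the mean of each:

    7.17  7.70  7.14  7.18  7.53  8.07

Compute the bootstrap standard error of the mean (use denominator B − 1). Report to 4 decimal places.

SE* = 0.3740

Bootstrap SE is the standard deviation of the 6 replicate means.
Mean of replicates: (7.17 + 7.70 + 7.14 + 7.18 + 7.53 + 8.07) / 6 = 44.79000 / 6 = 7.46500
Sum of squared deviations: (−0.29500)² + (+0.23500)² + (−0.32500)² + (−0.28500)² + (+0.06500)² + (+0.60500)² = 0.69935
Variance = 0.69935 / 5 = 0.13987
SE* = √0.13987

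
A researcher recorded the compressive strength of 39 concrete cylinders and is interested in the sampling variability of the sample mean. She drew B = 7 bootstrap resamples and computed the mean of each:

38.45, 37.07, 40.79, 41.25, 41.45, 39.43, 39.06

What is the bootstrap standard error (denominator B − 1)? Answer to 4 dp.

Bootstrap SE is the standard deviation of the 7 replicate means.
Mean of replicates: (38.45 + 37.07 + 40.79 + 41.25 + 41.45 + 39.43 + 39.06) / 7 = 277.50000 / 7 = 39.64286
Sum of squared deviations: (−1.19286)² + (−2.57286)² + (+1.14714)² + (+1.60714)² + (+1.80714)² + (−0.21286)² + (−0.58286)² = 15.59214
Variance = 15.59214 / 6 = 2.59869
SE* = √2.59869

SE* = 1.6120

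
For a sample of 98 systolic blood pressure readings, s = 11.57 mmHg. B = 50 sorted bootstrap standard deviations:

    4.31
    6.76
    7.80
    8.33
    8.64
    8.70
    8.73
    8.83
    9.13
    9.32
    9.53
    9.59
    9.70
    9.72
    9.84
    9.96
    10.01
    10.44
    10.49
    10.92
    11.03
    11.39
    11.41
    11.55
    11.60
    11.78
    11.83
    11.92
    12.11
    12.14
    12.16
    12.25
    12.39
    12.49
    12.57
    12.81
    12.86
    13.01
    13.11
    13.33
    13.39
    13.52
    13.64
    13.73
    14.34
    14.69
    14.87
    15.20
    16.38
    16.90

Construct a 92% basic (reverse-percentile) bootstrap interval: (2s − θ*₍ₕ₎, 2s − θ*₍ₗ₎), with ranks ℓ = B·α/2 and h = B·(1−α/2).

(7.94, 16.38)

Percentile endpoints at ranks 2 and 48: θ*₍2₎ = 6.76, θ*₍48₎ = 15.20.
Basic interval reflects these around s:
  lower = 2 × 11.57 − 15.20 = 7.94
  upper = 2 × 11.57 − 6.76 = 16.38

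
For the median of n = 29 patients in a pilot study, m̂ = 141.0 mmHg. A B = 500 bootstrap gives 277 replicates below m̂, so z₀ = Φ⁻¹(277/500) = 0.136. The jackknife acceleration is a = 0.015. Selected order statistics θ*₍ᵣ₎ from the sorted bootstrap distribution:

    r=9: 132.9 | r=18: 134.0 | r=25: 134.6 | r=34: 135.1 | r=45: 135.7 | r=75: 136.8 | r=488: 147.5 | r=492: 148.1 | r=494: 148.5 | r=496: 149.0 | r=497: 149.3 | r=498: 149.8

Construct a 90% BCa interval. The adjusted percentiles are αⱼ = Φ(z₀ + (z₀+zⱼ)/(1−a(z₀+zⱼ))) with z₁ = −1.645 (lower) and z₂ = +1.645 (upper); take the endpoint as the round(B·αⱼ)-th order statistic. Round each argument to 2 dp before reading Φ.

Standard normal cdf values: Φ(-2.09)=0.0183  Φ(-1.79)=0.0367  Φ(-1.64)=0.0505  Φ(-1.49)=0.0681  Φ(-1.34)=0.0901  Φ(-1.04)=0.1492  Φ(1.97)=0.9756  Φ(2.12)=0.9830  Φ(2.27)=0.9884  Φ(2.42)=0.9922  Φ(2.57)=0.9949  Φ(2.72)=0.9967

(135.7, 147.5)

Lower: z₀ + z₁ = 0.136 + (-1.645) = -1.509; 1 − a(z₀+z₁) = 1 − (0.015)(-1.509) = 1.0226; argument = 0.136 + (-1.509)/1.0226 = -1.3396 → -1.34.
α₁ = Φ(-1.34) = 0.0901; rank = round(500 × 0.0901) = 45; θ*₍45₎ = 135.7.
Upper: z₀ + z₂ = 1.781; 1 − a(z₀+z₂) = 0.9733; argument = 1.9659 → 1.97; α₂ = 0.9756; rank = 488; θ*₍488₎ = 147.5.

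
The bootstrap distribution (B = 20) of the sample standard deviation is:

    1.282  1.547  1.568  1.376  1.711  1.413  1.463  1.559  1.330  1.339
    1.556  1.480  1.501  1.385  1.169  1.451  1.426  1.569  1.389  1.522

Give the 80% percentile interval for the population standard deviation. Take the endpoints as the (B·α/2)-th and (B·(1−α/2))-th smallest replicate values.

Sorted replicates: 1.169, 1.282, 1.330, 1.339, 1.376, 1.385, 1.389, 1.413, 1.426, 1.451, 1.463, 1.480, 1.501, 1.522, 1.547, 1.556, 1.559, 1.568, 1.569, 1.711
α = 0.20; lower rank = 20 × 0.100 = 2; upper rank = 20 × 0.900 = 18.
The 2nd smallest replicate is 1.282; the 18th is 1.568.

(1.282, 1.568)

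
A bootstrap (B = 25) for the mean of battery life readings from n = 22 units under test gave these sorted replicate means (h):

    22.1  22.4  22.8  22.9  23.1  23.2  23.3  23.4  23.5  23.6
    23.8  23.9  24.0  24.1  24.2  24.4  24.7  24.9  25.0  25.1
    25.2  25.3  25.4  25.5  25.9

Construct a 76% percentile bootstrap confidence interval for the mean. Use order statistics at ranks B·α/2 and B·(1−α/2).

α = 0.24; lower rank = 25 × 0.120 = 3; upper rank = 25 × 0.880 = 22.
The 3rd smallest replicate is 22.8; the 22nd is 25.3.

(22.8, 25.3)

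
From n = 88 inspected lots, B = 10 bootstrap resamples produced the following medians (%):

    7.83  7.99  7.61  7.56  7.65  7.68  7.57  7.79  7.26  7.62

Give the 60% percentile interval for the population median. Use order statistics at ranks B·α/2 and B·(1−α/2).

(7.56, 7.79)

Sorted replicates: 7.26, 7.56, 7.57, 7.61, 7.62, 7.65, 7.68, 7.79, 7.83, 7.99
α = 0.40; lower rank = 10 × 0.200 = 2; upper rank = 10 × 0.800 = 8.
The 2nd smallest replicate is 7.56; the 8th is 7.79.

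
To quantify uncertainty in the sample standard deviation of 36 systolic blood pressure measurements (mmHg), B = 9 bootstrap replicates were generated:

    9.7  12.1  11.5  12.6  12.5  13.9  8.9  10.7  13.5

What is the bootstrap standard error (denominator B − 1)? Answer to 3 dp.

SE* = 1.680

Bootstrap SE is the standard deviation of the 9 replicate standard deviations.
Mean of replicates: (9.7 + 12.1 + 11.5 + 12.6 + 12.5 + 13.9 + 8.9 + 10.7 + 13.5) / 9 = 105.4000 / 9 = 11.7111
Sum of squared deviations: (−2.0111)² + (+0.3889)² + (−0.2111)² + (+0.8889)² + (+0.7889)² + (+2.1889)² + (−2.8111)² + (−1.0111)² + (+1.7889)² = 22.5689
Variance = 22.5689 / 8 = 2.8211
SE* = √2.8211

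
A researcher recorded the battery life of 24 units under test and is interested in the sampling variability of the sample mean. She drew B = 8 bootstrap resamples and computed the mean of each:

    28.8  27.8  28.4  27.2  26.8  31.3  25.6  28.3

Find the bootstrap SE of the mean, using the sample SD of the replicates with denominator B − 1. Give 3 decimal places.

SE* = 1.676

Bootstrap SE is the standard deviation of the 8 replicate means.
Mean of replicates: (28.8 + 27.8 + 28.4 + 27.2 + 26.8 + 31.3 + 25.6 + 28.3) / 8 = 224.2000 / 8 = 28.0250
Sum of squared deviations: (+0.7750)² + (−0.2250)² + (+0.3750)² + (−0.8250)² + (−1.2250)² + (+3.2750)² + (−2.4250)² + (+0.2750)² = 19.6550
Variance = 19.6550 / 7 = 2.8079
SE* = √2.8079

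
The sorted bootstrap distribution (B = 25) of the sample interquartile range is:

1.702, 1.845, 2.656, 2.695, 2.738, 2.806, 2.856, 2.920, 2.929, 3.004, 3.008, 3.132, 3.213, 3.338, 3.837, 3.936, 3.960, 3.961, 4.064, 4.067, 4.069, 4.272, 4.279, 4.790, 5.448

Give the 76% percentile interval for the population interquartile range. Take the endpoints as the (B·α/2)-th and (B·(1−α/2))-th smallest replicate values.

α = 0.24; lower rank = 25 × 0.120 = 3; upper rank = 25 × 0.880 = 22.
The 3rd smallest replicate is 2.656; the 22nd is 4.272.

(2.656, 4.272)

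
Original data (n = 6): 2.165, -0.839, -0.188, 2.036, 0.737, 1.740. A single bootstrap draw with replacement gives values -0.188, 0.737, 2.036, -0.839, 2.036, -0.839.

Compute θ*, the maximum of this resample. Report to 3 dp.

Maximum = 2.036

θ* = 2.036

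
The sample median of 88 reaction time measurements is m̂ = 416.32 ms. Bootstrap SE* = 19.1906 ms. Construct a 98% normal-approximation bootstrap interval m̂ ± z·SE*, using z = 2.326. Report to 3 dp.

Margin = 2.326 × 19.1906 = 44.6373
Interval: 416.32 ± 44.6373

(371.683, 460.957)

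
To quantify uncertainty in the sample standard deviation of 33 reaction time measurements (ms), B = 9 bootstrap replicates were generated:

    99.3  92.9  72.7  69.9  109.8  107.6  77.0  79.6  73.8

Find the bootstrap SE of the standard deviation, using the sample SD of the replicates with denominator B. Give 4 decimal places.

SE* = 14.7429

Bootstrap SE is the standard deviation of the 9 replicate standard deviations.
Mean of replicates: (99.3 + 92.9 + 72.7 + 69.9 + 109.8 + 107.6 + 77.0 + 79.6 + 73.8) / 9 = 782.60000 / 9 = 86.95556
Sum of squared deviations: (+12.34444)² + (+5.94444)² + (−14.25556)² + (−17.05556)² + (+22.84444)² + (+20.64444)² + (−9.95556)² + (−7.35556)² + (−13.15556)² = 1956.18222
Variance = 1956.18222 / 9 = 217.35358
SE* = √217.35358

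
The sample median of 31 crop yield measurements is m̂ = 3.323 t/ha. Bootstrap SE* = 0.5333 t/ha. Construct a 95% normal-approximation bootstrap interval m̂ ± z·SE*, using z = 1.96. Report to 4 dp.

Margin = 1.96 × 0.5333 = 1.04527
Interval: 3.323 ± 1.04527

(2.2777, 4.3683)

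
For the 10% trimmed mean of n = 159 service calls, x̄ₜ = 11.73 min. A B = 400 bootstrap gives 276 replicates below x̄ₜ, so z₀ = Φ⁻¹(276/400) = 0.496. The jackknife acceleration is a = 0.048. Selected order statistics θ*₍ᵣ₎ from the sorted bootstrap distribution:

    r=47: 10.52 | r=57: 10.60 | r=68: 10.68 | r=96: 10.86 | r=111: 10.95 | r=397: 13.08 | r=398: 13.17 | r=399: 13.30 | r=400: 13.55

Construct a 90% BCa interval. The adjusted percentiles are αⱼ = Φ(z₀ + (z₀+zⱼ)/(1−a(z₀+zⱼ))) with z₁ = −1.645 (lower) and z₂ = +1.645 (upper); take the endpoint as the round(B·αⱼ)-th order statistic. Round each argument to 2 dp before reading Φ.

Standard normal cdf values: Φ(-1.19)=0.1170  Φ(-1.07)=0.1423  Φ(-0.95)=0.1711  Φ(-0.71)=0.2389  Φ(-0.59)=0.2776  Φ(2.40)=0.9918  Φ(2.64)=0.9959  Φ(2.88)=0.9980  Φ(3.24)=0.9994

Lower: z₀ + z₁ = 0.496 + (-1.645) = -1.149; 1 − a(z₀+z₁) = 1 − (0.048)(-1.149) = 1.0552; argument = 0.496 + (-1.149)/1.0552 = -0.5929 → -0.59.
α₁ = Φ(-0.59) = 0.2776; rank = round(400 × 0.2776) = 111; θ*₍111₎ = 10.95.
Upper: z₀ + z₂ = 2.141; 1 − a(z₀+z₂) = 0.8972; argument = 2.8822 → 2.88; α₂ = 0.9980; rank = 399; θ*₍399₎ = 13.30.

(10.95, 13.30)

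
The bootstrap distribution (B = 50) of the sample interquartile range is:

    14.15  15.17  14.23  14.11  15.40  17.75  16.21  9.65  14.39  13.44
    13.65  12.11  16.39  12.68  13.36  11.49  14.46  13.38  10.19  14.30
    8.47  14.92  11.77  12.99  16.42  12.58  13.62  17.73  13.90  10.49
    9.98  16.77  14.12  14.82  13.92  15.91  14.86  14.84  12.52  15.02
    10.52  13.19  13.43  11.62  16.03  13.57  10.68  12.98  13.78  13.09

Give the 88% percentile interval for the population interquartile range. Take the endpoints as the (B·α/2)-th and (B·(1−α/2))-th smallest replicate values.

Sorted replicates: 8.47, 9.65, 9.98, 10.19, 10.49, 10.52, 10.68, 11.49, 11.62, 11.77, 12.11, 12.52, 12.58, 12.68, 12.98, 12.99, 13.09, 13.19, 13.36, 13.38, 13.43, 13.44, 13.57, 13.62, 13.65, 13.78, 13.90, 13.92, 14.11, 14.12, 14.15, 14.23, 14.30, 14.39, 14.46, 14.82, 14.84, 14.86, 14.92, 15.02, 15.17, 15.40, 15.91, 16.03, 16.21, 16.39, 16.42, 16.77, 17.73, 17.75
α = 0.12; lower rank = 50 × 0.060 = 3; upper rank = 50 × 0.940 = 47.
The 3rd smallest replicate is 9.98; the 47th is 16.42.

(9.98, 16.42)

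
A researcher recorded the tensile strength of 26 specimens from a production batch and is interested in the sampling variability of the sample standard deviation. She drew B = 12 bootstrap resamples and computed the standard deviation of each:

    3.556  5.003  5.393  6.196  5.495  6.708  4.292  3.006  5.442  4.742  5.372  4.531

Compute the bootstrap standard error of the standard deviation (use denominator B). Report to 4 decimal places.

Bootstrap SE is the standard deviation of the 12 replicate standard deviations.
Mean of replicates: (3.556 + 5.003 + 5.393 + 6.196 + 5.495 + 6.708 + 4.292 + 3.006 + 5.442 + 4.742 + 5.372 + 4.531) / 12 = 59.73600 / 12 = 4.97800
Sum of squared deviations: (−1.42200)² + (+0.02500)² + (+0.41500)² + (+1.21800)² + (+0.51700)² + (+1.73000)² + (−0.68600)² + (−1.97200)² + (+0.46400)² + (−0.23600)² + (+0.39400)² + (−0.44700)² = 11.92406
Variance = 11.92406 / 12 = 0.99367
SE* = √0.99367

SE* = 0.9968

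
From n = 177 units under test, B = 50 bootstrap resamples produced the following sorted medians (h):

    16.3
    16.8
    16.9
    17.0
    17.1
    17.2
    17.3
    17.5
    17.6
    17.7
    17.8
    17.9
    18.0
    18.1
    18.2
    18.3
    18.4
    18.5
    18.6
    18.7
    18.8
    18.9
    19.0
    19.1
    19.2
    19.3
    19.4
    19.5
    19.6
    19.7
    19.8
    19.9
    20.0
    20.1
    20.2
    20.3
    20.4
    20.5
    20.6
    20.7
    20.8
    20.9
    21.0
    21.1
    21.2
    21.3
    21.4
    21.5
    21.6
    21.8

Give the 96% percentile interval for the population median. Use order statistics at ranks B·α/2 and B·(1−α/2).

α = 0.04; lower rank = 50 × 0.020 = 1; upper rank = 50 × 0.980 = 49.
The 1st smallest replicate is 16.3; the 49th is 21.6.

(16.3, 21.6)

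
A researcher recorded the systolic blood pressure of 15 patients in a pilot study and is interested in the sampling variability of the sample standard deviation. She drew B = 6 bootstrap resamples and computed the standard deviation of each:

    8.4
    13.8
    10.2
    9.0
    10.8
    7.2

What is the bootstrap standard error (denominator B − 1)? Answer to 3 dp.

Bootstrap SE is the standard deviation of the 6 replicate standard deviations.
Mean of replicates: (8.4 + 13.8 + 10.2 + 9.0 + 10.8 + 7.2) / 6 = 59.4000 / 6 = 9.9000
Sum of squared deviations: (−1.5000)² + (+3.9000)² + (+0.3000)² + (−0.9000)² + (+0.9000)² + (−2.7000)² = 26.4600
Variance = 26.4600 / 5 = 5.2920
SE* = √5.2920

SE* = 2.300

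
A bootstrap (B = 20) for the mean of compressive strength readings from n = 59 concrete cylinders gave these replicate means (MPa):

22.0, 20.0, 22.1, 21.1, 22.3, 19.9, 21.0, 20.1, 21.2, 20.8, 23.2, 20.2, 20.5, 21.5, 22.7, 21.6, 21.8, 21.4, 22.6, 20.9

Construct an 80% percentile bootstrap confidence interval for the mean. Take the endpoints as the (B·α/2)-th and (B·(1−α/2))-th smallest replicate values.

(20.0, 22.6)

Sorted replicates: 19.9, 20.0, 20.1, 20.2, 20.5, 20.8, 20.9, 21.0, 21.1, 21.2, 21.4, 21.5, 21.6, 21.8, 22.0, 22.1, 22.3, 22.6, 22.7, 23.2
α = 0.20; lower rank = 20 × 0.100 = 2; upper rank = 20 × 0.900 = 18.
The 2nd smallest replicate is 20.0; the 18th is 22.6.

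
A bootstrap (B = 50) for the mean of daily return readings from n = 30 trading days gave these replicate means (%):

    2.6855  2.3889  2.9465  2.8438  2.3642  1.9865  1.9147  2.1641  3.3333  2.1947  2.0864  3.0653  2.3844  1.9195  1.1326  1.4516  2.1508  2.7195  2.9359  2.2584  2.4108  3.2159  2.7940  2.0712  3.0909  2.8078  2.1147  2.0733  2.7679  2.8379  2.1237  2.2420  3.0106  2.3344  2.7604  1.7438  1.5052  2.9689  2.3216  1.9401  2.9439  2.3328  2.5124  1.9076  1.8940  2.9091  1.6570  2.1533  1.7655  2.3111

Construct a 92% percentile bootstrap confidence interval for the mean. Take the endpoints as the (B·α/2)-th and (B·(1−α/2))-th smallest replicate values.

Sorted replicates: 1.1326, 1.4516, 1.5052, 1.6570, 1.7438, 1.7655, 1.8940, 1.9076, 1.9147, 1.9195, 1.9401, 1.9865, 2.0712, 2.0733, 2.0864, 2.1147, 2.1237, 2.1508, 2.1533, 2.1641, 2.1947, 2.2420, 2.2584, 2.3111, 2.3216, 2.3328, 2.3344, 2.3642, 2.3844, 2.3889, 2.4108, 2.5124, 2.6855, 2.7195, 2.7604, 2.7679, 2.7940, 2.8078, 2.8379, 2.8438, 2.9091, 2.9359, 2.9439, 2.9465, 2.9689, 3.0106, 3.0653, 3.0909, 3.2159, 3.3333
α = 0.08; lower rank = 50 × 0.040 = 2; upper rank = 50 × 0.960 = 48.
The 2nd smallest replicate is 1.4516; the 48th is 3.0909.

(1.4516, 3.0909)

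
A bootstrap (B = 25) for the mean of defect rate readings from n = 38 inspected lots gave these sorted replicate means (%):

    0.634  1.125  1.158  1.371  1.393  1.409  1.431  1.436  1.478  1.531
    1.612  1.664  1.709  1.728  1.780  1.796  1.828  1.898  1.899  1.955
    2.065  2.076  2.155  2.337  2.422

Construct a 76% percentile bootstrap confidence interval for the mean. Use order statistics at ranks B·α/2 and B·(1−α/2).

(1.158, 2.076)

α = 0.24; lower rank = 25 × 0.120 = 3; upper rank = 25 × 0.880 = 22.
The 3rd smallest replicate is 1.158; the 22nd is 2.076.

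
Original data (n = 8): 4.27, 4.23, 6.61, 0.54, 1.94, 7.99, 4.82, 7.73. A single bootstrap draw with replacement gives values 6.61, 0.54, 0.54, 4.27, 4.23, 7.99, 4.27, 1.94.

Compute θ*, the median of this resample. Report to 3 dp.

θ* = 4.250

Sorted: 0.54, 0.54, 1.94, 4.23, 4.27, 4.27, 6.61, 7.99
Median = average of the two middle values = 4.250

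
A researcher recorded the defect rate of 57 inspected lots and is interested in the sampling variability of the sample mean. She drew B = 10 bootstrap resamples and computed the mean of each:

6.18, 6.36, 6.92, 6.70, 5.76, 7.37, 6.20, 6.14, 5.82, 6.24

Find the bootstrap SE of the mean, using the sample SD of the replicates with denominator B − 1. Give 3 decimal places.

Bootstrap SE is the standard deviation of the 10 replicate means.
Mean of replicates: (6.18 + 6.36 + 6.92 + 6.70 + 5.76 + 7.37 + 6.20 + 6.14 + 5.82 + 6.24) / 10 = 63.6900 / 10 = 6.3690
Sum of squared deviations: (−0.1890)² + (−0.0090)² + (+0.5510)² + (+0.3310)² + (−0.6090)² + (+1.0010)² + (−0.1690)² + (−0.2290)² + (−0.5490)² + (−0.1290)² = 2.2209
Variance = 2.2209 / 9 = 0.2468
SE* = √0.2468

SE* = 0.497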